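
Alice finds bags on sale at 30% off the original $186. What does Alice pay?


Calculate the discount amount:
30% of $186 = $55.80
Subtract from original:
$186 - $55.80 = $130.20

$130.20


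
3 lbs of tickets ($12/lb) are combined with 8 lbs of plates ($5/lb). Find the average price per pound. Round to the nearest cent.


Cost of tickets:
3 x $12 = $36
Cost of plates:
8 x $5 = $40
Total cost: $36 + $40 = $76
Total weight: 11 lbs
Average: $76 / 11 = $6.9090... ≈ $6.91/lb

$6.91/lb


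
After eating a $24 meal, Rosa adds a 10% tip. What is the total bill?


Calculate the tip:
10% of $24 = $2.40
Add tip to meal cost:
$24 + $2.40 = $26.40

$26.40


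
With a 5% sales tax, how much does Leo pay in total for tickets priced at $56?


Calculate the tax:
5% of $56 = $2.80
Add tax to price:
$56 + $2.80 = $58.80

$58.80


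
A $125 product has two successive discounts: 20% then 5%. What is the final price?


First discount:
20% of $125 = $25
Price after first discount:
$125 - $25 = $100
Second discount:
5% of $100 = $5
Final price:
$100 - $5 = $95

$95


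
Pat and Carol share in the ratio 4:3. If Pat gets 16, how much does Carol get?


Find the multiplier:
16 / 4 = 4
Apply to Carol's share:
3 x 4 = 12

12


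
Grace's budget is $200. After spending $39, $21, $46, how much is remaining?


Add up expenses:
$39 + $21 + $46 = $106
Subtract from budget:
$200 - $106 = $94

$94


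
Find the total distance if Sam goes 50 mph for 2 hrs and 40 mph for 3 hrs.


Leg 1 distance:
50 x 2 = 100 miles
Leg 2 distance:
40 x 3 = 120 miles
Total distance:
100 + 120 = 220 miles

220 miles


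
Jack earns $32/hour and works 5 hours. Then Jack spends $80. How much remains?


Calculate earnings:
5 x $32 = $160
Subtract spending:
$160 - $80 = $80

$80


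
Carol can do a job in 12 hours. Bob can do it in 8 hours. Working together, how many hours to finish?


Carol's rate: 1/12 of the job per hour
Bob's rate: 1/8 of the job per hour
Combined rate: 1/12 + 1/8 = 5/24 per hour
Time = 1 / (5/24) = 24/5 = 4.8 hours

4.8 hours


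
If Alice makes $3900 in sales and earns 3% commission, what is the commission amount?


Convert rate to decimal:
3% = 0.03
Multiply by sales:
$3900 x 0.03 = $117

$117


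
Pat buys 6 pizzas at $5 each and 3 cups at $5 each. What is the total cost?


Cost of pizzas:
6 x $5 = $30
Cost of cups:
3 x $5 = $15
Add both:
$30 + $15 = $45

$45


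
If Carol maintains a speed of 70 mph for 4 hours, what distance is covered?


Use the formula: distance = speed x time
Speed = 70 mph, Time = 4 hours
70 x 4 = 280 miles

280 miles


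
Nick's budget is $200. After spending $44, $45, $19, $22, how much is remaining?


Add up expenses:
$44 + $45 + $19 + $22 = $130
Subtract from budget:
$200 - $130 = $70

$70


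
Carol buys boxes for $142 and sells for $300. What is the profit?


Selling price = $300
Cost price = $142
Profit = selling price - cost price:
Profit = $300 - $142 = $158

$158


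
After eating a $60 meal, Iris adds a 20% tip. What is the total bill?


Calculate the tip:
20% of $60 = $12
Add tip to meal cost:
$60 + $12 = $72

$72


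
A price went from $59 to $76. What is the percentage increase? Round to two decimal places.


Find the absolute change:
|76 - 59| = 17
Divide by original and multiply by 100:
17 / 59 x 100 = 28.8135...% ≈ 28.81%

28.81%


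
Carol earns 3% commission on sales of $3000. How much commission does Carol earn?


Convert rate to decimal:
3% = 0.03
Multiply by sales:
$3000 x 0.03 = $90

$90


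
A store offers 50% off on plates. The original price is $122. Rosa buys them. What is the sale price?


Calculate the discount amount:
50% of $122 = $61
Subtract from original:
$122 - $61 = $61

$61


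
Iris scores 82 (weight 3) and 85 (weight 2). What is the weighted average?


Weighted sum:
3 x 82 + 2 x 85 = 416
Total weight:
3 + 2 = 5
Weighted average:
416 / 5 = 83.2

83.2


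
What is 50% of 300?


Convert percentage to decimal:
50% = 0.5
Multiply:
300 x 0.5 = 150

150


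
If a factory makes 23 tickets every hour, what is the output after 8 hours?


Production rate: 23 tickets per hour
Time: 8 hours
Total: 23 x 8 = 184 tickets

184 tickets


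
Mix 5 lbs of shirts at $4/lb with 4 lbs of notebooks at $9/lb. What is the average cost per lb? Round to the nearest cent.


Cost of shirts:
5 x $4 = $20
Cost of notebooks:
4 x $9 = $36
Total cost: $20 + $36 = $56
Total weight: 9 lbs
Average: $56 / 9 = $6.2222... ≈ $6.22/lb

$6.22/lb


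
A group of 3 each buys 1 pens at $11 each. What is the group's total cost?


Cost per person:
1 x $11 = $11
Group total:
3 x $11 = $33

$33


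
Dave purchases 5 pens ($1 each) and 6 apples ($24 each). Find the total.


Cost of pens:
5 x $1 = $5
Cost of apples:
6 x $24 = $144
Add both:
$5 + $144 = $149

$149


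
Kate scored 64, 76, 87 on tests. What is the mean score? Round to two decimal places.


Add the scores:
64 + 76 + 87 = 227
Divide by the number of tests:
227 / 3 = 75.6666... ≈ 75.67

75.67


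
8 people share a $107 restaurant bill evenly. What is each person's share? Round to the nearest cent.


Total bill: $107
Number of people: 8
Each pays: $107 / 8 = $13.375 ≈ $13.38

$13.38


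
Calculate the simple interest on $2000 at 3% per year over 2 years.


Use the formula I = P x R x T / 100
P x R x T = 2000 x 3 x 2 = 12000
I = 12000 / 100 = $120

$120


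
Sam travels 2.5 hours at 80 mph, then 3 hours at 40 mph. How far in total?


Leg 1 distance:
80 x 2.5 = 200 miles
Leg 2 distance:
40 x 3 = 120 miles
Total distance:
200 + 120 = 320 miles

320 miles


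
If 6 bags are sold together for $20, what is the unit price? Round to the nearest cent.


Total cost: $20
Number of items: 6
Unit price: $20 / 6 = $3.3333... ≈ $3.33

$3.33


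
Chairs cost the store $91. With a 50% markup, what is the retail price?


Calculate the markup amount:
50% of $91 = $45.50
Add to cost:
$91 + $45.50 = $136.50

$136.50


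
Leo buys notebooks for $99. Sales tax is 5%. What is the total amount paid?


Calculate the tax:
5% of $99 = $4.95
Add tax to price:
$99 + $4.95 = $103.95

$103.95


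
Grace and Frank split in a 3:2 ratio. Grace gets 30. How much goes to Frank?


Find the multiplier:
30 / 3 = 10
Apply to Frank's share:
2 x 10 = 20

20


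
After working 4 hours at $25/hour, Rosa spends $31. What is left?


Calculate earnings:
4 x $25 = $100
Subtract spending:
$100 - $31 = $69

$69


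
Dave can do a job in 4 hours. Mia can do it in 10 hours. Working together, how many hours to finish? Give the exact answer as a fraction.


Dave's rate: 1/4 of the job per hour
Mia's rate: 1/10 of the job per hour
Combined rate: 1/4 + 1/10 = 7/20 per hour
Time = 1 / (7/20) = 20/7 hours (≈ 2.86 hours)

20/7 hours


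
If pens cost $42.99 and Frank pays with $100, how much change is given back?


Start with the amount paid:
$100
Subtract the price:
$100 - $42.99 = $57.01

$57.01


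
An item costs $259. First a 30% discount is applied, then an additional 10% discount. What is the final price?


First discount:
30% of $259 = $77.70
Price after first discount:
$259 - $77.70 = $181.30
Second discount:
10% of $181.30 = $18.13
Final price:
$181.30 - $18.13 = $163.17

$163.17


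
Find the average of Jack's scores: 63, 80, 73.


Add the scores:
63 + 80 + 73 = 216
Divide by the number of tests:
216 / 3 = 72

72


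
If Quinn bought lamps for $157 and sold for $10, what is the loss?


Selling price = $10
Cost price = $157
Loss = cost price - selling price:
Loss = $157 - $10 = $147

$147


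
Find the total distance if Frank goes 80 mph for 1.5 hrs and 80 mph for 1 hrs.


Leg 1 distance:
80 x 1.5 = 120 miles
Leg 2 distance:
80 x 1 = 80 miles
Total distance:
120 + 80 = 200 miles

200 miles


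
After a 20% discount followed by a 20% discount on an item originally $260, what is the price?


First discount:
20% of $260 = $52
Price after first discount:
$260 - $52 = $208
Second discount:
20% of $208 = $41.60
Final price:
$208 - $41.60 = $166.40

$166.40


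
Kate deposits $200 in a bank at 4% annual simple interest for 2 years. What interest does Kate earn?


Use the formula I = P x R x T / 100
P x R x T = 200 x 4 x 2 = 1600
I = 1600 / 100 = $16

$16


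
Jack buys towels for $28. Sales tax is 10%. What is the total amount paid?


Calculate the tax:
10% of $28 = $2.80
Add tax to price:
$28 + $2.80 = $30.80

$30.80


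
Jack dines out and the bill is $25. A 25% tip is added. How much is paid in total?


Calculate the tip:
25% of $25 = $6.25
Add tip to meal cost:
$25 + $6.25 = $31.25

$31.25


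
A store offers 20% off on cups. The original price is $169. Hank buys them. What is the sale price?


Calculate the discount amount:
20% of $169 = $33.80
Subtract from original:
$169 - $33.80 = $135.20

$135.20


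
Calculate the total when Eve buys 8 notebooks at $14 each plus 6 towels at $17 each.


Cost of notebooks:
8 x $14 = $112
Cost of towels:
6 x $17 = $102
Add both:
$112 + $102 = $214

$214


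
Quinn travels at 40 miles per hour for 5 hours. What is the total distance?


Use the formula: distance = speed x time
Speed = 40 mph, Time = 5 hours
40 x 5 = 200 miles

200 miles


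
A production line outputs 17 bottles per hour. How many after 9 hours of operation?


Production rate: 17 bottles per hour
Time: 9 hours
Total: 17 x 9 = 153 bottles

153 bottles


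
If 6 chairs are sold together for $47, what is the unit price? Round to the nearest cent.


Total cost: $47
Number of items: 6
Unit price: $47 / 6 = $7.8333... ≈ $7.83

$7.83


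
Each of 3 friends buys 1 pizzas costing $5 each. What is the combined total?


Cost per person:
1 x $5 = $5
Group total:
3 x $5 = $15

$15


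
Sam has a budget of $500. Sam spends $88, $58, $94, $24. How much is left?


Add up expenses:
$88 + $58 + $94 + $24 = $264
Subtract from budget:
$500 - $264 = $236

$236


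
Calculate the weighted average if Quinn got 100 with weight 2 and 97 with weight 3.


Weighted sum:
2 x 100 + 3 x 97 = 491
Total weight:
2 + 3 = 5
Weighted average:
491 / 5 = 98.2

98.2


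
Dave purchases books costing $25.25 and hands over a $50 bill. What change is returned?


Start with the amount paid:
$50
Subtract the price:
$50 - $25.25 = $24.75

$24.75


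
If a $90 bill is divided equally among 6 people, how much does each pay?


Total bill: $90
Number of people: 6
Each pays: $90 / 6 = $15

$15


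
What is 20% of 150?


Convert percentage to decimal:
20% = 0.2
Multiply:
150 x 0.2 = 30

30


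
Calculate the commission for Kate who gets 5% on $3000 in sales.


Convert rate to decimal:
5% = 0.05
Multiply by sales:
$3000 x 0.05 = $150

$150


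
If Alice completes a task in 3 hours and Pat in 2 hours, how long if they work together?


Alice's rate: 1/3 of the job per hour
Pat's rate: 1/2 of the job per hour
Combined rate: 1/3 + 1/2 = 5/6 per hour
Time = 1 / (5/6) = 6/5 = 1.2 hours

1.2 hours


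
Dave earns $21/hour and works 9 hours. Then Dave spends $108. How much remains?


Calculate earnings:
9 x $21 = $189
Subtract spending:
$189 - $108 = $81

$81


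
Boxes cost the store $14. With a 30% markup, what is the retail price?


Calculate the markup amount:
30% of $14 = $4.20
Add to cost:
$14 + $4.20 = $18.20

$18.20


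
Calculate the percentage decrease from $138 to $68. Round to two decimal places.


Find the absolute change:
|68 - 138| = 70
Divide by original and multiply by 100:
70 / 138 x 100 = 50.7246...% ≈ 50.72%

50.72%


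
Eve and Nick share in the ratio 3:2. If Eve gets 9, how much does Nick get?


Find the multiplier:
9 / 3 = 3
Apply to Nick's share:
2 x 3 = 6

6


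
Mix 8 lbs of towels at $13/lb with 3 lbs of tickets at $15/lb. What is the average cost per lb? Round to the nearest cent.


Cost of towels:
8 x $13 = $104
Cost of tickets:
3 x $15 = $45
Total cost: $104 + $45 = $149
Total weight: 11 lbs
Average: $149 / 11 = $13.5454... ≈ $13.55/lb

$13.55/lb


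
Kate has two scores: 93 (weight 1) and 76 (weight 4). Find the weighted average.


Weighted sum:
1 x 93 + 4 x 76 = 397
Total weight:
1 + 4 = 5
Weighted average:
397 / 5 = 79.4

79.4


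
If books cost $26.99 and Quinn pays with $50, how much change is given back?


Start with the amount paid:
$50
Subtract the price:
$50 - $26.99 = $23.01

$23.01


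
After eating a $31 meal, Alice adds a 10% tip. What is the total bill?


Calculate the tip:
10% of $31 = $3.10
Add tip to meal cost:
$31 + $3.10 = $34.10

$34.10


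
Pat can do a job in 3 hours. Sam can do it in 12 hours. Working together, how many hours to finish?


Pat's rate: 1/3 of the job per hour
Sam's rate: 1/12 of the job per hour
Combined rate: 1/3 + 1/12 = 5/12 per hour
Time = 1 / (5/12) = 12/5 = 2.4 hours

2.4 hours


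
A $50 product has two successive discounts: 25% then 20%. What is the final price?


First discount:
25% of $50 = $12.50
Price after first discount:
$50 - $12.50 = $37.50
Second discount:
20% of $37.50 = $7.50
Final price:
$37.50 - $7.50 = $30

$30


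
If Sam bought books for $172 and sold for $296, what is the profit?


Selling price = $296
Cost price = $172
Profit = selling price - cost price:
Profit = $296 - $172 = $124

$124


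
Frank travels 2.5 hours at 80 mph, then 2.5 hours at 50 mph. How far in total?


Leg 1 distance:
80 x 2.5 = 200 miles
Leg 2 distance:
50 x 2.5 = 125 miles
Total distance:
200 + 125 = 325 miles

325 miles


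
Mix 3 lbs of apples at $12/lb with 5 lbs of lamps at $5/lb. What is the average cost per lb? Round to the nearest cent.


Cost of apples:
3 x $12 = $36
Cost of lamps:
5 x $5 = $25
Total cost: $36 + $25 = $61
Total weight: 8 lbs
Average: $61 / 8 = $7.625 ≈ $7.63/lb

$7.63/lb


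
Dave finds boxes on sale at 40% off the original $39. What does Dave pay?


Calculate the discount amount:
40% of $39 = $15.60
Subtract from original:
$39 - $15.60 = $23.40

$23.40


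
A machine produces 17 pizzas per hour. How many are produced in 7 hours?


Production rate: 17 pizzas per hour
Time: 7 hours
Total: 17 x 7 = 119 pizzas

119 pizzas


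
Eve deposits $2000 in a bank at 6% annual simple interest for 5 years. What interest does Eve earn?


Use the formula I = P x R x T / 100
P x R x T = 2000 x 6 x 5 = 60000
I = 60000 / 100 = $600

$600


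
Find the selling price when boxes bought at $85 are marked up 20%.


Calculate the markup amount:
20% of $85 = $17
Add to cost:
$85 + $17 = $102

$102


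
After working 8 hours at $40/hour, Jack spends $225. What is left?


Calculate earnings:
8 x $40 = $320
Subtract spending:
$320 - $225 = $95

$95


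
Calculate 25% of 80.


Convert percentage to decimal:
25% = 0.25
Multiply:
80 x 0.25 = 20

20


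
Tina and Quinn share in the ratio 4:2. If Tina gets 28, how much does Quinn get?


Find the multiplier:
28 / 4 = 7
Apply to Quinn's share:
2 x 7 = 14

14


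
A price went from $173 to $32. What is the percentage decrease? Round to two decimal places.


Find the absolute change:
|32 - 173| = 141
Divide by original and multiply by 100:
141 / 173 x 100 = 81.5028...% ≈ 81.5%

81.5%


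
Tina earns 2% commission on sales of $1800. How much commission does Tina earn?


Convert rate to decimal:
2% = 0.02
Multiply by sales:
$1800 x 0.02 = $36

$36


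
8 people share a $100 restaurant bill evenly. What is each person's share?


Total bill: $100
Number of people: 8
Each pays: $100 / 8 = $12.50

$12.50


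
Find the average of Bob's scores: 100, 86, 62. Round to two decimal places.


Add the scores:
100 + 86 + 62 = 248
Divide by the number of tests:
248 / 3 = 82.6666... ≈ 82.67

82.67


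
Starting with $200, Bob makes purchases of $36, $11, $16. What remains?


Add up expenses:
$36 + $11 + $16 = $63
Subtract from budget:
$200 - $63 = $137

$137


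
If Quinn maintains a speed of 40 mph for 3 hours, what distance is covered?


Use the formula: distance = speed x time
Speed = 40 mph, Time = 3 hours
40 x 3 = 120 miles

120 miles


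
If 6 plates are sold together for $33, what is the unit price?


Total cost: $33
Number of items: 6
Unit price: $33 / 6 = $5.50

$5.50


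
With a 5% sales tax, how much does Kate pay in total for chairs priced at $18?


Calculate the tax:
5% of $18 = $0.90
Add tax to price:
$18 + $0.90 = $18.90

$18.90


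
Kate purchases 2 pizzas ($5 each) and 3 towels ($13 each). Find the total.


Cost of pizzas:
2 x $5 = $10
Cost of towels:
3 x $13 = $39
Add both:
$10 + $39 = $49

$49


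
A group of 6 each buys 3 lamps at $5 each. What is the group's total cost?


Cost per person:
3 x $5 = $15
Group total:
6 x $15 = $90

$90


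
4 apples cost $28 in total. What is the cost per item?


Total cost: $28
Number of items: 4
Unit price: $28 / 4 = $7

$7


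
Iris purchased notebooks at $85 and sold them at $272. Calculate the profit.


Selling price = $272
Cost price = $85
Profit = selling price - cost price:
Profit = $272 - $85 = $187

$187


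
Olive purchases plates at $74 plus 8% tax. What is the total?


Calculate the tax:
8% of $74 = $5.92
Add tax to price:
$74 + $5.92 = $79.92

$79.92


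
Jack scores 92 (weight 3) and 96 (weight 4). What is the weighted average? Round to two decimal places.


Weighted sum:
3 x 92 + 4 x 96 = 660
Total weight:
3 + 4 = 7
Weighted average:
660 / 7 = 94.2857... ≈ 94.29

94.29


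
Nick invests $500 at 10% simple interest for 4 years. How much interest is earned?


Use the formula I = P x R x T / 100
P x R x T = 500 x 10 x 4 = 20000
I = 20000 / 100 = $200

$200


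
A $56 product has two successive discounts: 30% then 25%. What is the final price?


First discount:
30% of $56 = $16.80
Price after first discount:
$56 - $16.80 = $39.20
Second discount:
25% of $39.20 = $9.80
Final price:
$39.20 - $9.80 = $29.40

$29.40


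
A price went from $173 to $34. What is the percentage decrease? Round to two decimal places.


Find the absolute change:
|34 - 173| = 139
Divide by original and multiply by 100:
139 / 173 x 100 = 80.3468...% ≈ 80.35%

80.35%


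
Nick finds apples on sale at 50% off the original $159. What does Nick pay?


Calculate the discount amount:
50% of $159 = $79.50
Subtract from original:
$159 - $79.50 = $79.50

$79.50


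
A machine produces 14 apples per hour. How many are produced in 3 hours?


Production rate: 14 apples per hour
Time: 3 hours
Total: 14 x 3 = 42 apples

42 apples


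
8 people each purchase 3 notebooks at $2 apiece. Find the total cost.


Cost per person:
3 x $2 = $6
Group total:
8 x $6 = $48

$48


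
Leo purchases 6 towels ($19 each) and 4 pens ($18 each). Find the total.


Cost of towels:
6 x $19 = $114
Cost of pens:
4 x $18 = $72
Add both:
$114 + $72 = $186

$186


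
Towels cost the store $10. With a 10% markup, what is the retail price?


Calculate the markup amount:
10% of $10 = $1
Add to cost:
$10 + $1 = $11

$11


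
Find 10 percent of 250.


Convert percentage to decimal:
10% = 0.1
Multiply:
250 x 0.1 = 25

25


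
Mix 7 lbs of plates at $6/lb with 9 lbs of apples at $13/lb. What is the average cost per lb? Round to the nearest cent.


Cost of plates:
7 x $6 = $42
Cost of apples:
9 x $13 = $117
Total cost: $42 + $117 = $159
Total weight: 16 lbs
Average: $159 / 16 = $9.9375 ≈ $9.94/lb

$9.94/lb


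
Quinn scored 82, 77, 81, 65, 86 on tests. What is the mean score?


Add the scores:
82 + 77 + 81 + 65 + 86 = 391
Divide by the number of tests:
391 / 5 = 78.2

78.2


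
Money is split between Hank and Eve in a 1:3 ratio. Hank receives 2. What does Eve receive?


Find the multiplier:
2 / 1 = 2
Apply to Eve's share:
3 x 2 = 6

6


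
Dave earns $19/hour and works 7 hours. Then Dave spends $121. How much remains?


Calculate earnings:
7 x $19 = $133
Subtract spending:
$133 - $121 = $12

$12


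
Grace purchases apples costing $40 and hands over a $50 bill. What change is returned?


Start with the amount paid:
$50
Subtract the price:
$50 - $40 = $10

$10


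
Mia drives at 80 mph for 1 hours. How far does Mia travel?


Use the formula: distance = speed x time
Speed = 80 mph, Time = 1 hours
80 x 1 = 80 miles

80 miles


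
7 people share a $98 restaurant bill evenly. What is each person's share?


Total bill: $98
Number of people: 7
Each pays: $98 / 7 = $14

$14


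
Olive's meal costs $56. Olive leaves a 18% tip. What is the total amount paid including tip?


Calculate the tip:
18% of $56 = $10.08
Add tip to meal cost:
$56 + $10.08 = $66.08

$66.08


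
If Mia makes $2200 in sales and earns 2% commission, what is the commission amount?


Convert rate to decimal:
2% = 0.02
Multiply by sales:
$2200 x 0.02 = $44

$44


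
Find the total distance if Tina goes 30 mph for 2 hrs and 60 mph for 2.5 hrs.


Leg 1 distance:
30 x 2 = 60 miles
Leg 2 distance:
60 x 2.5 = 150 miles
Total distance:
60 + 150 = 210 miles

210 miles


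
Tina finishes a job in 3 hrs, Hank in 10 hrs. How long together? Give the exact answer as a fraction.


Tina's rate: 1/3 of the job per hour
Hank's rate: 1/10 of the job per hour
Combined rate: 1/3 + 1/10 = 13/30 per hour
Time = 1 / (13/30) = 30/13 hours (≈ 2.31 hours)

30/13 hours


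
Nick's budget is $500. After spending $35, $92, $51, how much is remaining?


Add up expenses:
$35 + $92 + $51 = $178
Subtract from budget:
$500 - $178 = $322

$322


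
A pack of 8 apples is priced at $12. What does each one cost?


Total cost: $12
Number of items: 8
Unit price: $12 / 8 = $1.50

$1.50


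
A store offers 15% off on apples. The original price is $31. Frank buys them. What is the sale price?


Calculate the discount amount:
15% of $31 = $4.65
Subtract from original:
$31 - $4.65 = $26.35

$26.35


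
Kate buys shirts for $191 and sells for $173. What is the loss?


Selling price = $173
Cost price = $191
Loss = cost price - selling price:
Loss = $191 - $173 = $18

$18


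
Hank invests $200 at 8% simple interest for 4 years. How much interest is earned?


Use the formula I = P x R x T / 100
P x R x T = 200 x 8 x 4 = 6400
I = 6400 / 100 = $64

$64


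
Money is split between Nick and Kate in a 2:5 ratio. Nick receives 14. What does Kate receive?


Find the multiplier:
14 / 2 = 7
Apply to Kate's share:
5 x 7 = 35

35


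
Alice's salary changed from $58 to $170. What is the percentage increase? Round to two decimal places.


Find the absolute change:
|170 - 58| = 112
Divide by original and multiply by 100:
112 / 58 x 100 = 193.1034...% ≈ 193.1%

193.1%


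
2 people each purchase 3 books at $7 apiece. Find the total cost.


Cost per person:
3 x $7 = $21
Group total:
2 x $21 = $42

$42


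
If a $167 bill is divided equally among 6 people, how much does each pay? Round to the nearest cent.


Total bill: $167
Number of people: 6
Each pays: $167 / 6 = $27.8333... ≈ $27.83

$27.83


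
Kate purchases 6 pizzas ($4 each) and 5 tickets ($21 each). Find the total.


Cost of pizzas:
6 x $4 = $24
Cost of tickets:
5 x $21 = $105
Add both:
$24 + $105 = $129

$129


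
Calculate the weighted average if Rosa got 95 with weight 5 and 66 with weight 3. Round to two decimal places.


Weighted sum:
5 x 95 + 3 x 66 = 673
Total weight:
5 + 3 = 8
Weighted average:
673 / 8 = 84.125 ≈ 84.13

84.13


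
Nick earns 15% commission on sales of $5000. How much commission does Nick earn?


Convert rate to decimal:
15% = 0.15
Multiply by sales:
$5000 x 0.15 = $750

$750


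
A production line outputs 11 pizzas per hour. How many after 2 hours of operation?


Production rate: 11 pizzas per hour
Time: 2 hours
Total: 11 x 2 = 22 pizzas

22 pizzas


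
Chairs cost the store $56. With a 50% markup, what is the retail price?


Calculate the markup amount:
50% of $56 = $28
Add to cost:
$56 + $28 = $84

$84


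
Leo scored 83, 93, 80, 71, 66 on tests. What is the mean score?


Add the scores:
83 + 93 + 80 + 71 + 66 = 393
Divide by the number of tests:
393 / 5 = 78.6

78.6


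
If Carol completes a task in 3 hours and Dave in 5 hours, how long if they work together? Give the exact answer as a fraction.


Carol's rate: 1/3 of the job per hour
Dave's rate: 1/5 of the job per hour
Combined rate: 1/3 + 1/5 = 8/15 per hour
Time = 1 / (8/15) = 15/8 hours (≈ 1.88 hours)

15/8 hours


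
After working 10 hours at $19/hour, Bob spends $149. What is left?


Calculate earnings:
10 x $19 = $190
Subtract spending:
$190 - $149 = $41

$41


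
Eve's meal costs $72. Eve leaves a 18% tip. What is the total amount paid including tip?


Calculate the tip:
18% of $72 = $12.96
Add tip to meal cost:
$72 + $12.96 = $84.96

$84.96


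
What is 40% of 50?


Convert percentage to decimal:
40% = 0.4
Multiply:
50 x 0.4 = 20

20


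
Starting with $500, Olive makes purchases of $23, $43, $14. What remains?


Add up expenses:
$23 + $43 + $14 = $80
Subtract from budget:
$500 - $80 = $420

$420


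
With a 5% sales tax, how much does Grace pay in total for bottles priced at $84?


Calculate the tax:
5% of $84 = $4.20
Add tax to price:
$84 + $4.20 = $88.20

$88.20


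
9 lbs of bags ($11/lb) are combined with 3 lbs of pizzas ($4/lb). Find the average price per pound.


Cost of bags:
9 x $11 = $99
Cost of pizzas:
3 x $4 = $12
Total cost: $99 + $12 = $111
Total weight: 12 lbs
Average: $111 / 12 = $9.25/lb

$9.25/lb


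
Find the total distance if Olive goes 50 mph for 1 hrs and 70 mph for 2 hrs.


Leg 1 distance:
50 x 1 = 50 miles
Leg 2 distance:
70 x 2 = 140 miles
Total distance:
50 + 140 = 190 miles

190 miles


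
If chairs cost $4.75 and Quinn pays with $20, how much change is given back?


Start with the amount paid:
$20
Subtract the price:
$20 - $4.75 = $15.25

$15.25


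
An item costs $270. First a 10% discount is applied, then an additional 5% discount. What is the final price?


First discount:
10% of $270 = $27
Price after first discount:
$270 - $27 = $243
Second discount:
5% of $243 = $12.15
Final price:
$243 - $12.15 = $230.85

$230.85


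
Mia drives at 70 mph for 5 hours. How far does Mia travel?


Use the formula: distance = speed x time
Speed = 70 mph, Time = 5 hours
70 x 5 = 350 miles

350 miles


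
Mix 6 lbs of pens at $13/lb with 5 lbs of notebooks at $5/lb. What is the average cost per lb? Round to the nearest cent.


Cost of pens:
6 x $13 = $78
Cost of notebooks:
5 x $5 = $25
Total cost: $78 + $25 = $103
Total weight: 11 lbs
Average: $103 / 11 = $9.3636... ≈ $9.36/lb

$9.36/lb


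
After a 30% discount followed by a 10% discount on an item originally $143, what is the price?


First discount:
30% of $143 = $42.90
Price after first discount:
$143 - $42.90 = $100.10
Second discount:
10% of $100.10 = $10.01
Final price:
$100.10 - $10.01 = $90.09

$90.09


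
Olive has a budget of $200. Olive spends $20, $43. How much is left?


Add up expenses:
$20 + $43 = $63
Subtract from budget:
$200 - $63 = $137

$137


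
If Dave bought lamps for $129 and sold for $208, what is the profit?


Selling price = $208
Cost price = $129
Profit = selling price - cost price:
Profit = $208 - $129 = $79

$79


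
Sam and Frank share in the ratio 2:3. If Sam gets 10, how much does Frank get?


Find the multiplier:
10 / 2 = 5
Apply to Frank's share:
3 x 5 = 15

15


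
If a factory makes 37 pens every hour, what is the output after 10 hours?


Production rate: 37 pens per hour
Time: 10 hours
Total: 37 x 10 = 370 pens

370 pens


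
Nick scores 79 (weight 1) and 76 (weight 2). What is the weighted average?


Weighted sum:
1 x 79 + 2 x 76 = 231
Total weight:
1 + 2 = 3
Weighted average:
231 / 3 = 77

77


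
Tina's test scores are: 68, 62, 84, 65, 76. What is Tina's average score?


Add the scores:
68 + 62 + 84 + 65 + 76 = 355
Divide by the number of tests:
355 / 5 = 71

71


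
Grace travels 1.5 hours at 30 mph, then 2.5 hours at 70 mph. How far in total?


Leg 1 distance:
30 x 1.5 = 45 miles
Leg 2 distance:
70 x 2.5 = 175 miles
Total distance:
45 + 175 = 220 miles

220 miles


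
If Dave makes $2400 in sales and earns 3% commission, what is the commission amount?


Convert rate to decimal:
3% = 0.03
Multiply by sales:
$2400 x 0.03 = $72

$72


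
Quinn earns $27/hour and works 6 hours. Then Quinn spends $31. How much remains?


Calculate earnings:
6 x $27 = $162
Subtract spending:
$162 - $31 = $131

$131


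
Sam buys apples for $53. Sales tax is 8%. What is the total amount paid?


Calculate the tax:
8% of $53 = $4.24
Add tax to price:
$53 + $4.24 = $57.24

$57.24


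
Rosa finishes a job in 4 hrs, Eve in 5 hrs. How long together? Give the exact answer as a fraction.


Rosa's rate: 1/4 of the job per hour
Eve's rate: 1/5 of the job per hour
Combined rate: 1/4 + 1/5 = 9/20 per hour
Time = 1 / (9/20) = 20/9 hours (≈ 2.22 hours)

20/9 hours


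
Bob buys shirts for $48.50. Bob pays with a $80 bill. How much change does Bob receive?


Start with the amount paid:
$80
Subtract the price:
$80 - $48.50 = $31.50

$31.50


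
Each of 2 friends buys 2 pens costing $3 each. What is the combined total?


Cost per person:
2 x $3 = $6
Group total:
2 x $6 = $12

$12


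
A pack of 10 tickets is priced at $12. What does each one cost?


Total cost: $12
Number of items: 10
Unit price: $12 / 10 = $1.20

$1.20


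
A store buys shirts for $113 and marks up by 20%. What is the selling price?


Calculate the markup amount:
20% of $113 = $22.60
Add to cost:
$113 + $22.60 = $135.60

$135.60


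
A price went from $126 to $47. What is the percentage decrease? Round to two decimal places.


Find the absolute change:
|47 - 126| = 79
Divide by original and multiply by 100:
79 / 126 x 100 = 62.6984...% ≈ 62.7%

62.7%


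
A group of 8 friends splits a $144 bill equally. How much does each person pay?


Total bill: $144
Number of people: 8
Each pays: $144 / 8 = $18

$18


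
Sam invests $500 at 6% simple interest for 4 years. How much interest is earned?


Use the formula I = P x R x T / 100
P x R x T = 500 x 6 x 4 = 12000
I = 12000 / 100 = $120

$120


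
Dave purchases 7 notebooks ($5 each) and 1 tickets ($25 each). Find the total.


Cost of notebooks:
7 x $5 = $35
Cost of tickets:
1 x $25 = $25
Add both:
$35 + $25 = $60

$60


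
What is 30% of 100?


Convert percentage to decimal:
30% = 0.3
Multiply:
100 x 0.3 = 30

30


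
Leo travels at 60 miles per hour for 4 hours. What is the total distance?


Use the formula: distance = speed x time
Speed = 60 mph, Time = 4 hours
60 x 4 = 240 miles

240 miles


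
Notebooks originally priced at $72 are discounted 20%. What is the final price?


Calculate the discount amount:
20% of $72 = $14.40
Subtract from original:
$72 - $14.40 = $57.60

$57.60


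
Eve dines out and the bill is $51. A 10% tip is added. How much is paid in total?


Calculate the tip:
10% of $51 = $5.10
Add tip to meal cost:
$51 + $5.10 = $56.10

$56.10


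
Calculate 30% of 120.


Convert percentage to decimal:
30% = 0.3
Multiply:
120 x 0.3 = 36

36


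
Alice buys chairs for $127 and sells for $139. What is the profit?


Selling price = $139
Cost price = $127
Profit = selling price - cost price:
Profit = $139 - $127 = $12

$12


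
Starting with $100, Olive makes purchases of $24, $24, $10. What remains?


Add up expenses:
$24 + $24 + $10 = $58
Subtract from budget:
$100 - $58 = $42

$42


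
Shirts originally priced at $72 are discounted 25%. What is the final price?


Calculate the discount amount:
25% of $72 = $18
Subtract from original:
$72 - $18 = $54

$54


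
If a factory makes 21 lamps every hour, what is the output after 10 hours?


Production rate: 21 lamps per hour
Time: 10 hours
Total: 21 x 10 = 210 lamps

210 lamps


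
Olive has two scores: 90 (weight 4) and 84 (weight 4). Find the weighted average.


Weighted sum:
4 x 90 + 4 x 84 = 696
Total weight:
4 + 4 = 8
Weighted average:
696 / 8 = 87

87


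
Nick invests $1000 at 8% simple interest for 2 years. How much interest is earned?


Use the formula I = P x R x T / 100
P x R x T = 1000 x 8 x 2 = 16000
I = 16000 / 100 = $160

$160


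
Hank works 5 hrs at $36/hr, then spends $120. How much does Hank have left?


Calculate earnings:
5 x $36 = $180
Subtract spending:
$180 - $120 = $60

$60


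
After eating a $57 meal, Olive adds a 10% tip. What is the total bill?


Calculate the tip:
10% of $57 = $5.70
Add tip to meal cost:
$57 + $5.70 = $62.70

$62.70


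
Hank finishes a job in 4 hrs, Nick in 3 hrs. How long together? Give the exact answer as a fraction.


Hank's rate: 1/4 of the job per hour
Nick's rate: 1/3 of the job per hour
Combined rate: 1/4 + 1/3 = 7/12 per hour
Time = 1 / (7/12) = 12/7 hours (≈ 1.71 hours)

12/7 hours


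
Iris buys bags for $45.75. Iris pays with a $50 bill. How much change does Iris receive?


Start with the amount paid:
$50
Subtract the price:
$50 - $45.75 = $4.25

$4.25


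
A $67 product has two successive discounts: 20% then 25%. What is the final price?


First discount:
20% of $67 = $13.40
Price after first discount:
$67 - $13.40 = $53.60
Second discount:
25% of $53.60 = $13.40
Final price:
$53.60 - $13.40 = $40.20

$40.20


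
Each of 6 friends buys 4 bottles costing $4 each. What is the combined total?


Cost per person:
4 x $4 = $16
Group total:
6 x $16 = $96

$96


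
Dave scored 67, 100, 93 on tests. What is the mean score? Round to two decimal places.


Add the scores:
67 + 100 + 93 = 260
Divide by the number of tests:
260 / 3 = 86.6666... ≈ 86.67

86.67


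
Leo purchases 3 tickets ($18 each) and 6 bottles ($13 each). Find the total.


Cost of tickets:
3 x $18 = $54
Cost of bottles:
6 x $13 = $78
Add both:
$54 + $78 = $132

$132


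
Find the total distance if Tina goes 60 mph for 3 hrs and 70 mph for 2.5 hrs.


Leg 1 distance:
60 x 3 = 180 miles
Leg 2 distance:
70 x 2.5 = 175 miles
Total distance:
180 + 175 = 355 miles

355 miles


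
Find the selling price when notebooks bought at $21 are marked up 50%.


Calculate the markup amount:
50% of $21 = $10.50
Add to cost:
$21 + $10.50 = $31.50

$31.50


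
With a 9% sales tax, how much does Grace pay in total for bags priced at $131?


Calculate the tax:
9% of $131 = $11.79
Add tax to price:
$131 + $11.79 = $142.79

$142.79


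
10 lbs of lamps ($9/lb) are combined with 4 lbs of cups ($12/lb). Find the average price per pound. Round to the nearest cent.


Cost of lamps:
10 x $9 = $90
Cost of cups:
4 x $12 = $48
Total cost: $90 + $48 = $138
Total weight: 14 lbs
Average: $138 / 14 = $9.8571... ≈ $9.86/lb

$9.86/lb


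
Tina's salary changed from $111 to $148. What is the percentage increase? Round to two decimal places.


Find the absolute change:
|148 - 111| = 37
Divide by original and multiply by 100:
37 / 111 x 100 = 33.3333...% ≈ 33.33%

33.33%


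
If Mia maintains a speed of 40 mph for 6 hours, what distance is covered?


Use the formula: distance = speed x time
Speed = 40 mph, Time = 6 hours
40 x 6 = 240 miles

240 miles


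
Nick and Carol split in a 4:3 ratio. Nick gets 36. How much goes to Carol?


Find the multiplier:
36 / 4 = 9
Apply to Carol's share:
3 x 9 = 27

27


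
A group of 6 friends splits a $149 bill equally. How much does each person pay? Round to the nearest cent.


Total bill: $149
Number of people: 6
Each pays: $149 / 6 = $24.8333... ≈ $24.83

$24.83


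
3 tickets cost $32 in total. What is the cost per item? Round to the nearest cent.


Total cost: $32
Number of items: 3
Unit price: $32 / 3 = $10.6666... ≈ $10.67

$10.67


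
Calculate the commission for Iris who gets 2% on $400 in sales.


Convert rate to decimal:
2% = 0.02
Multiply by sales:
$400 x 0.02 = $8

$8


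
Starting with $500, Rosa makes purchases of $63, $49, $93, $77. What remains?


Add up expenses:
$63 + $49 + $93 + $77 = $282
Subtract from budget:
$500 - $282 = $218

$218


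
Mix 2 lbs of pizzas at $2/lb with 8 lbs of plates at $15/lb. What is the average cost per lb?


Cost of pizzas:
2 x $2 = $4
Cost of plates:
8 x $15 = $120
Total cost: $4 + $120 = $124
Total weight: 10 lbs
Average: $124 / 10 = $12.40/lb

$12.40/lb


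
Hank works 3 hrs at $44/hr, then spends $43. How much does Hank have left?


Calculate earnings:
3 x $44 = $132
Subtract spending:
$132 - $43 = $89

$89


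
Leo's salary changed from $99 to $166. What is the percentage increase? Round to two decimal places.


Find the absolute change:
|166 - 99| = 67
Divide by original and multiply by 100:
67 / 99 x 100 = 67.6767...% ≈ 67.68%

67.68%


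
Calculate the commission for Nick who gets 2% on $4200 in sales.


Convert rate to decimal:
2% = 0.02
Multiply by sales:
$4200 x 0.02 = $84

$84


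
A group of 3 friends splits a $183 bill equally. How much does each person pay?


Total bill: $183
Number of people: 3
Each pays: $183 / 3 = $61

$61


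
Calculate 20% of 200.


Convert percentage to decimal:
20% = 0.2
Multiply:
200 x 0.2 = 40

40


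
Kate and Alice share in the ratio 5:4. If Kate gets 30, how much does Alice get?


Find the multiplier:
30 / 5 = 6
Apply to Alice's share:
4 x 6 = 24

24


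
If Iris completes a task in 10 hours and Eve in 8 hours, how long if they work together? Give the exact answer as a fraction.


Iris's rate: 1/10 of the job per hour
Eve's rate: 1/8 of the job per hour
Combined rate: 1/10 + 1/8 = 9/40 per hour
Time = 1 / (9/40) = 40/9 hours (≈ 4.44 hours)

40/9 hours


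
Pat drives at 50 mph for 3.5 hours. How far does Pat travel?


Use the formula: distance = speed x time
Speed = 50 mph, Time = 3.5 hours
50 x 3.5 = 175 miles

175 miles


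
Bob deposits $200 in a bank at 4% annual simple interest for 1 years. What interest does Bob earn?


Use the formula I = P x R x T / 100
P x R x T = 200 x 4 x 1 = 800
I = 800 / 100 = $8

$8


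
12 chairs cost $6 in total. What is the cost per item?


Total cost: $6
Number of items: 12
Unit price: $6 / 12 = $0.50

$0.50


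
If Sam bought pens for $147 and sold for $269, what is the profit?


Selling price = $269
Cost price = $147
Profit = selling price - cost price:
Profit = $269 - $147 = $122

$122


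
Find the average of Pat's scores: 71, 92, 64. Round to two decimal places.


Add the scores:
71 + 92 + 64 = 227
Divide by the number of tests:
227 / 3 = 75.6666... ≈ 75.67

75.67


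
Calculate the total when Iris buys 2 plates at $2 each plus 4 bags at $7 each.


Cost of plates:
2 x $2 = $4
Cost of bags:
4 x $7 = $28
Add both:
$4 + $28 = $32

$32


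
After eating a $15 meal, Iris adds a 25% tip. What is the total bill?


Calculate the tip:
25% of $15 = $3.75
Add tip to meal cost:
$15 + $3.75 = $18.75

$18.75


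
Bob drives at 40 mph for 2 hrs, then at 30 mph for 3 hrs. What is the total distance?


Leg 1 distance:
40 x 2 = 80 miles
Leg 2 distance:
30 x 3 = 90 miles
Total distance:
80 + 90 = 170 miles

170 miles


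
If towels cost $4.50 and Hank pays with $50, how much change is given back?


Start with the amount paid:
$50
Subtract the price:
$50 - $4.50 = $45.50

$45.50


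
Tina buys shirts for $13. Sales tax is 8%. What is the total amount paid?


Calculate the tax:
8% of $13 = $1.04
Add tax to price:
$13 + $1.04 = $14.04

$14.04
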